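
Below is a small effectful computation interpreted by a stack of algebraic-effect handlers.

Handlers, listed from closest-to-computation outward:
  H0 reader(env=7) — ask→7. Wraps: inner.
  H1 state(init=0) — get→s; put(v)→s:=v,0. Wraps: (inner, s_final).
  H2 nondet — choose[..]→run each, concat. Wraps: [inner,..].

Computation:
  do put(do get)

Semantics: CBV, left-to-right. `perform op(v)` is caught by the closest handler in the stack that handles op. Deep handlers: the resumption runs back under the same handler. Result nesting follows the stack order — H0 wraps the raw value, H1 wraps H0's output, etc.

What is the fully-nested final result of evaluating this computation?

Answer: [(0, 0)]

Step-by-step:
get @ H1 ⇒ 0
put(0) @ H1 ⇒ s:=0
H0 returns 0
H1 returns (0, 0)
H2 returns [(0, 0)]
= [(0, 0)]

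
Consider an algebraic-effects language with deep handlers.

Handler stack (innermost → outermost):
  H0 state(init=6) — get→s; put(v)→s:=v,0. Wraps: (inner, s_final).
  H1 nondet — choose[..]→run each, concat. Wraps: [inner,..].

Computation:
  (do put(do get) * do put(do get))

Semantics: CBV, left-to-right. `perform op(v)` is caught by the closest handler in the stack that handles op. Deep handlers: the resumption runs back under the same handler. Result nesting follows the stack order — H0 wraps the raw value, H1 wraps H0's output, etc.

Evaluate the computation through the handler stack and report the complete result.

Answer: [(0, 6)]

Evaluation trace:
get @ H0 ⇒ 6
put(6) @ H0 ⇒ s:=6
get @ H0 ⇒ 6
put(6) @ H0 ⇒ s:=6
H0 returns (0, 6)
H1 returns [(0, 6)]
= [(0, 6)]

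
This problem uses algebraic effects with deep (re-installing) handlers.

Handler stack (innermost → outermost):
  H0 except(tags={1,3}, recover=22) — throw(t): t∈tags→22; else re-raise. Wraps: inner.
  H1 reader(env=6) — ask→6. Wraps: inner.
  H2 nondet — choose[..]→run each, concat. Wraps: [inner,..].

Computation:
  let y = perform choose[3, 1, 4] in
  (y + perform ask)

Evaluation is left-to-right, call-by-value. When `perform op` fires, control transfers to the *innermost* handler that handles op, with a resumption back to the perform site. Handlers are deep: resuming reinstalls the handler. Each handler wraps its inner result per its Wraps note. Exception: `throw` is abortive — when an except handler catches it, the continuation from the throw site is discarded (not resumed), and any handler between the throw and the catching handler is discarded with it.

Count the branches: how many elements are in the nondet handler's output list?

Working:
choose[3, 1, 4] @ H2
  branch[0] choose=3:
    ask @ H1 ⇒ 6
    H0 returns 9
    H1 returns 9
    H2 returns [9]
  branch[1] choose=1:
    ask @ H1 ⇒ 6
    H0 returns 7
    H1 returns 7
    H2 returns [7]
  branch[2] choose=4:
    ask @ H1 ⇒ 6
    H0 returns 10
    H1 returns 10
    H2 returns [10]
= [9, 7, 10]

Answer: 3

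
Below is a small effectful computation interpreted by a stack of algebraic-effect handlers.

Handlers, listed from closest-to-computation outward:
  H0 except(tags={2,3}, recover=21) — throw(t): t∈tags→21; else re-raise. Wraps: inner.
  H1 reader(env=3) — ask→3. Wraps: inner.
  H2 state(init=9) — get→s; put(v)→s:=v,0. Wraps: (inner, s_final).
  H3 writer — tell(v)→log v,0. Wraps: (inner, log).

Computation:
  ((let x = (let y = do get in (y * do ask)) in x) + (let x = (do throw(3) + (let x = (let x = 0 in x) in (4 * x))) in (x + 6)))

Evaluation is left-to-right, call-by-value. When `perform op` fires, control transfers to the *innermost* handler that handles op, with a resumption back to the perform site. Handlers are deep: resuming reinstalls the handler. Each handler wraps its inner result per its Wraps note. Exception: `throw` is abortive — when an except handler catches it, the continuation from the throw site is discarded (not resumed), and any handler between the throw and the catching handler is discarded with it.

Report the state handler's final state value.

Answer: 9

Step-by-step:
get @ H2 ⇒ 9
ask @ H1 ⇒ 3
throw(3) @ H0 caught ⇒ 21
H1 returns 21
H2 returns (21, 9)
H3 returns ((21, 9), ())
= ((21, 9), ())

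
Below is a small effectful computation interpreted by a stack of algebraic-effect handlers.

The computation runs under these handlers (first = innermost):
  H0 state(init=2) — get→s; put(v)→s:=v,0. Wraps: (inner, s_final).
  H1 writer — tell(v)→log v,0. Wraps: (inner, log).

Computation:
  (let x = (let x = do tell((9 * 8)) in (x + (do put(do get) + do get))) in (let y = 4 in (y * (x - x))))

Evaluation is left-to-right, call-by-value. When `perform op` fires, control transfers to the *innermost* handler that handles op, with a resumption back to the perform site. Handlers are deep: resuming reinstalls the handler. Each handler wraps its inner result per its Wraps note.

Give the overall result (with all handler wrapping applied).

Answer: ((0, 2), (72))

Working:
tell(72) @ H1 ⇒ log+=72
get @ H0 ⇒ 2
put(2) @ H0 ⇒ s:=2
get @ H0 ⇒ 2
H0 returns (0, 2)
H1 returns ((0, 2), (72))
= ((0, 2), (72))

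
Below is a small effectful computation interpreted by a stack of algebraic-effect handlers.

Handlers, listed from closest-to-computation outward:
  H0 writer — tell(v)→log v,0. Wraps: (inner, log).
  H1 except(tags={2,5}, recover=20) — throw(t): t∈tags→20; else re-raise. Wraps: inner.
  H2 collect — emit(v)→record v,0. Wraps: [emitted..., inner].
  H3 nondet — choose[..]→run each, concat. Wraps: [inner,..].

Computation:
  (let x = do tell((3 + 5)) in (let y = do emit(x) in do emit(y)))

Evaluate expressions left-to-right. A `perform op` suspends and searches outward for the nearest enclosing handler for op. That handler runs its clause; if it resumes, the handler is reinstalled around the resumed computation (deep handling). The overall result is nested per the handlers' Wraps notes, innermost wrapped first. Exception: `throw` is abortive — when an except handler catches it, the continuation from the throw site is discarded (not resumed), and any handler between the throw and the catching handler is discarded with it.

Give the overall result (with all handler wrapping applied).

Answer: [[0, 0, (0, (8))]]

Step-by-step:
tell(8) @ H0 ⇒ log+=8
emit(0) @ H2 ⇒ out+=0
emit(0) @ H2 ⇒ out+=0
H0 returns (0, (8))
H1 returns (0, (8))
H2 returns [0, 0, (0, (8))]
H3 returns [[0, 0, (0, (8))]]
= [[0, 0, (0, (8))]]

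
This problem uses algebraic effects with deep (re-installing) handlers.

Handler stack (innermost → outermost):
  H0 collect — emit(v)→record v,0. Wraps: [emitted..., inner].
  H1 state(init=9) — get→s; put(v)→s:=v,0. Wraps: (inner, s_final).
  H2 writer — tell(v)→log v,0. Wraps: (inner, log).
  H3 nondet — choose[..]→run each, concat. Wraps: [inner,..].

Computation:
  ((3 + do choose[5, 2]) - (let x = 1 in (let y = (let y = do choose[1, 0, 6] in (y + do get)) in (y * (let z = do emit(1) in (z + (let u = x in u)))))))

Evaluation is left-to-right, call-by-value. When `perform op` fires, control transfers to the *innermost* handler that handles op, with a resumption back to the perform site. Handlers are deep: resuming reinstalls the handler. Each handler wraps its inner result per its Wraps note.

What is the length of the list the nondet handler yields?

Answer: 6

Step-by-step:
choose[5, 2] @ H3
  branch[0] choose=5:
    choose[1, 0, 6] @ H3
      branch[0] choose=1:
        get @ H1 ⇒ 9
        emit(1) @ H0 ⇒ out+=1
        H0 returns [1, -2]
        H1 returns ([1, -2], 9)
        H2 returns (([1, -2], 9), ())
        H3 returns [(([1, -2], 9), ())]
      branch[1] choose=0:
        get @ H1 ⇒ 9
        emit(1) @ H0 ⇒ out+=1
        H0 returns [1, -1]
        H1 returns ([1, -1], 9)
        H2 returns (([1, -1], 9), ())
        H3 returns [(([1, -1], 9), ())]
      branch[2] choose=6:
        get @ H1 ⇒ 9
        emit(1) @ H0 ⇒ out+=1
        H0 returns [1, -7]
        H1 returns ([1, -7], 9)
        H2 returns (([1, -7], 9), ())
        H3 returns [(([1, -7], 9), ())]
  branch[1] choose=2:
    choose[1, 0, 6] @ H3
      branch[0] choose=1:
        get @ H1 ⇒ 9
        emit(1) @ H0 ⇒ out+=1
        H0 returns [1, -5]
        H1 returns ([1, -5], 9)
        H2 returns (([1, -5], 9), ())
        H3 returns [(([1, -5], 9), ())]
      branch[1] choose=0:
        get @ H1 ⇒ 9
        emit(1) @ H0 ⇒ out+=1
        H0 returns [1, -4]
        H1 returns ([1, -4], 9)
        H2 returns (([1, -4], 9), ())
        H3 returns [(([1, -4], 9), ())]
      branch[2] choose=6:
        get @ H1 ⇒ 9
        emit(1) @ H0 ⇒ out+=1
        H0 returns [1, -10]
        H1 returns ([1, -10], 9)
        H2 returns (([1, -10], 9), ())
        H3 returns [(([1, -10], 9), ())]
= [(([1, -2], 9), ()), (([1, -1], 9), ()), (([1, -7], 9), ()), (([1, -5], 9), ()), (([1, -4], 9), ()), (([1, -10], 9), ())]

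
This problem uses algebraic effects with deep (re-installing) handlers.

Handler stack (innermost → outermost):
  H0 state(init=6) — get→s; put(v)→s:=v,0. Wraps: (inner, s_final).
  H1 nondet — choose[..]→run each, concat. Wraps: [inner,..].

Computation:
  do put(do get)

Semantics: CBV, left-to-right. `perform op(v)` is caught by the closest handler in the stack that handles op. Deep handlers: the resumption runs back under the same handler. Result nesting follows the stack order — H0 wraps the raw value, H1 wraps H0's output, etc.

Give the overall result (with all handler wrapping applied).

Answer: [(0, 6)]

Working:
get @ H0 ⇒ 6
put(6) @ H0 ⇒ s:=6
H0 returns (0, 6)
H1 returns [(0, 6)]
= [(0, 6)]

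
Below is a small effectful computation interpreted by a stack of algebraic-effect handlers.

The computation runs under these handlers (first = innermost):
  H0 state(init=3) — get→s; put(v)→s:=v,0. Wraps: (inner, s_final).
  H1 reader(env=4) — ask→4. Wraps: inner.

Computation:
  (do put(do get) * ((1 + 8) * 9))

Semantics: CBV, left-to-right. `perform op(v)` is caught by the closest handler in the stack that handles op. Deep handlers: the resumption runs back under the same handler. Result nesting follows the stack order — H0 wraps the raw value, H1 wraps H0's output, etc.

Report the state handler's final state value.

Step-by-step:
get @ H0 ⇒ 3
put(3) @ H0 ⇒ s:=3
H0 returns (0, 3)
H1 returns (0, 3)
= (0, 3)

Answer: 3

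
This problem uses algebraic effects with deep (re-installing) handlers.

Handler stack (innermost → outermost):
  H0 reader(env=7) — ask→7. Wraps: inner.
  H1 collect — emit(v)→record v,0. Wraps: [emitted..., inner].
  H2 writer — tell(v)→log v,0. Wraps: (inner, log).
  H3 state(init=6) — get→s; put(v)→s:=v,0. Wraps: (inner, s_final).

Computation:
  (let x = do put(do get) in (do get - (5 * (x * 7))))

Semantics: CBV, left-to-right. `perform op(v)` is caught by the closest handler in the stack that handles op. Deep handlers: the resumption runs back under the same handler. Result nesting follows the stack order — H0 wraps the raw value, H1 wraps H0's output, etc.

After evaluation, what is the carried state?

Answer: 6

Evaluation trace:
get @ H3 ⇒ 6
put(6) @ H3 ⇒ s:=6
get @ H3 ⇒ 6
H0 returns 6
H1 returns [6]
H2 returns ([6], ())
H3 returns (([6], ()), 6)
= (([6], ()), 6)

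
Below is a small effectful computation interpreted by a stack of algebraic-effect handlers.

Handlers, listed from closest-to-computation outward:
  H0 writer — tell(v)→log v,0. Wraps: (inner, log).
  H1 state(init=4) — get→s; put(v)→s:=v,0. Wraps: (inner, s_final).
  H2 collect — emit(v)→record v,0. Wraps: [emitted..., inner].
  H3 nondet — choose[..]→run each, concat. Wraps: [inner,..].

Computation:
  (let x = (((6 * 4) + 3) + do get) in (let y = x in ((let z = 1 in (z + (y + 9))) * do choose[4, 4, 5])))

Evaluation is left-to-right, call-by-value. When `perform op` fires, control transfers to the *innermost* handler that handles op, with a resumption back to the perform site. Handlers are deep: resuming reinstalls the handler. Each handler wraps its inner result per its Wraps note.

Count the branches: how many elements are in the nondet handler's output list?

Answer: 3

Step-by-step:
get @ H1 ⇒ 4
choose[4, 4, 5] @ H3
  branch[0] choose=4:
    H0 returns (164, ())
    H1 returns ((164, ()), 4)
    H2 returns [((164, ()), 4)]
    H3 returns [[((164, ()), 4)]]
  branch[1] choose=4:
    H0 returns (164, ())
    H1 returns ((164, ()), 4)
    H2 returns [((164, ()), 4)]
    H3 returns [[((164, ()), 4)]]
  branch[2] choose=5:
    H0 returns (205, ())
    H1 returns ((205, ()), 4)
    H2 returns [((205, ()), 4)]
    H3 returns [[((205, ()), 4)]]
= [[((164, ()), 4)], [((164, ()), 4)], [((205, ()), 4)]]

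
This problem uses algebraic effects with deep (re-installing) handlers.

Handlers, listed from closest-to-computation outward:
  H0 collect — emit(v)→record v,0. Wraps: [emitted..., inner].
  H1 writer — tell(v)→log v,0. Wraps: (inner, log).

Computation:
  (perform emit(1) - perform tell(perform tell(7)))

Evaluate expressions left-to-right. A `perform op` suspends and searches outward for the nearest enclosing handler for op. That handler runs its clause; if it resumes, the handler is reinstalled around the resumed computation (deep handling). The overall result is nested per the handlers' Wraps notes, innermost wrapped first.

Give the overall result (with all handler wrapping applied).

Working:
emit(1) @ H0 ⇒ out+=1
tell(7) @ H1 ⇒ log+=7
tell(0) @ H1 ⇒ log+=0
H0 returns [1, 0]
H1 returns ([1, 0], (7, 0))
= ([1, 0], (7, 0))

Answer: ([1, 0], (7, 0))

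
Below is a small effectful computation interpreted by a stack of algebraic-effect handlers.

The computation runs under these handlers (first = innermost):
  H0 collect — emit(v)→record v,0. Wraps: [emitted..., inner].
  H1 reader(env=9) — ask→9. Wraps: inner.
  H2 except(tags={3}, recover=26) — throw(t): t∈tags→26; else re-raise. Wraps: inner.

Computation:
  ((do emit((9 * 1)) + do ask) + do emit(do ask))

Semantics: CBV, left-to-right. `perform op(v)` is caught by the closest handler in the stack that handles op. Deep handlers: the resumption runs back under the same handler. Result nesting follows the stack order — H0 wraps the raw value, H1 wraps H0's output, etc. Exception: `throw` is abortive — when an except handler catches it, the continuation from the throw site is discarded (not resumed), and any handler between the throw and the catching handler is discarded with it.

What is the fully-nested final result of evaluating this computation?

Step-by-step:
emit(9) @ H0 ⇒ out+=9
ask @ H1 ⇒ 9
ask @ H1 ⇒ 9
emit(9) @ H0 ⇒ out+=9
H0 returns [9, 9, 9]
H1 returns [9, 9, 9]
H2 returns [9, 9, 9]
= [9, 9, 9]

Answer: [9, 9, 9]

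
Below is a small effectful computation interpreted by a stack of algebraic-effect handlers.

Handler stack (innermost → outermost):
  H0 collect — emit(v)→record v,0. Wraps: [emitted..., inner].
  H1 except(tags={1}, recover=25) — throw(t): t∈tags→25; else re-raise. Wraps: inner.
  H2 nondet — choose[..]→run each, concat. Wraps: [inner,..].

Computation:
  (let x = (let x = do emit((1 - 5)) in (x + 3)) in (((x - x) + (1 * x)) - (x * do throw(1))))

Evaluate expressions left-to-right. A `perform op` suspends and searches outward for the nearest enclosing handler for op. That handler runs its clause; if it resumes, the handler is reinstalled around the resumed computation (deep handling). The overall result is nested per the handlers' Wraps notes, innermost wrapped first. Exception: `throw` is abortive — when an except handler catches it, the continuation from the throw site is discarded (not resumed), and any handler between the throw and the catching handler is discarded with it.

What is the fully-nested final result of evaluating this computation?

Answer: [25]

Evaluation trace:
emit(-4) @ H0 ⇒ out+=-4
throw(1) @ H1 caught ⇒ 25
H2 returns [25]
= [25]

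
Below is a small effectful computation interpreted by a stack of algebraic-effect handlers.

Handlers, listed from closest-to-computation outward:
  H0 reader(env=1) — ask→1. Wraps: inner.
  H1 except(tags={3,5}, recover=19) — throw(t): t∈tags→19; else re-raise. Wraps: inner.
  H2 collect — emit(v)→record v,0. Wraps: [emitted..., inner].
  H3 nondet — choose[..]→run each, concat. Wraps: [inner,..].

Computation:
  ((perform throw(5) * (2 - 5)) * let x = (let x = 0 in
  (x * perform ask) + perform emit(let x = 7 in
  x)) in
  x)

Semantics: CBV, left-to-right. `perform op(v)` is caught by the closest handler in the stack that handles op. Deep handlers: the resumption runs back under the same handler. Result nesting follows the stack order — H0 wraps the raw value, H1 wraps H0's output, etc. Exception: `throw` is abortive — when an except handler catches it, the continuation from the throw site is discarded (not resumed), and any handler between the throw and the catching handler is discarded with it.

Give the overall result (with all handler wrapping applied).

Working:
throw(5) @ H1 caught ⇒ 19
H2 returns [19]
H3 returns [[19]]
= [[19]]

Answer: [[19]]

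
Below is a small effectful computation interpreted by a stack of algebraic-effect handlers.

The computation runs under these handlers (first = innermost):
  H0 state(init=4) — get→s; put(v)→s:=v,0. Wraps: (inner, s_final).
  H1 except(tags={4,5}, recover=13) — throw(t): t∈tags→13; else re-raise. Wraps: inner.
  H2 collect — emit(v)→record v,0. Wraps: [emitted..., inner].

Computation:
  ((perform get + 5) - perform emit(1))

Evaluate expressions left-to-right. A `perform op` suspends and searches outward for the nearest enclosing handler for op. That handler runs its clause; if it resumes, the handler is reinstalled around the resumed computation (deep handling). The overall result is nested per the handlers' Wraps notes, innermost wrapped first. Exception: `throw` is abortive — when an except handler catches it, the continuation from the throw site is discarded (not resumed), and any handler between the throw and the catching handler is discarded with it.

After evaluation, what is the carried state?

Working:
get @ H0 ⇒ 4
emit(1) @ H2 ⇒ out+=1
H0 returns (9, 4)
H1 returns (9, 4)
H2 returns [1, (9, 4)]
= [1, (9, 4)]

Answer: 4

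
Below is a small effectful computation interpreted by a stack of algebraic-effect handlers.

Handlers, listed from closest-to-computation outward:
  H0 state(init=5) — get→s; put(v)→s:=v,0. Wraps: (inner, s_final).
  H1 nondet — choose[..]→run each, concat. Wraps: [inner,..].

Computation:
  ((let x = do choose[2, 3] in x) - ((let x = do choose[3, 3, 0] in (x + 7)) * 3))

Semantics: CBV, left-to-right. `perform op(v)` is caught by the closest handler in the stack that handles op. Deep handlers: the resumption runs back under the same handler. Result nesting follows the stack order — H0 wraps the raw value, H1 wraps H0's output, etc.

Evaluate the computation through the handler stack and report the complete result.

Answer: [(-28, 5), (-28, 5), (-19, 5), (-27, 5), (-27, 5), (-18, 5)]

Working:
choose[2, 3] @ H1
  branch[0] choose=2:
    choose[3, 3, 0] @ H1
      branch[0] choose=3:
        H0 returns (-28, 5)
        H1 returns [(-28, 5)]
      branch[1] choose=3:
        H0 returns (-28, 5)
        H1 returns [(-28, 5)]
      branch[2] choose=0:
        H0 returns (-19, 5)
        H1 returns [(-19, 5)]
  branch[1] choose=3:
    choose[3, 3, 0] @ H1
      branch[0] choose=3:
        H0 returns (-27, 5)
        H1 returns [(-27, 5)]
      branch[1] choose=3:
        H0 returns (-27, 5)
        H1 returns [(-27, 5)]
      branch[2] choose=0:
        H0 returns (-18, 5)
        H1 returns [(-18, 5)]
= [(-28, 5), (-28, 5), (-19, 5), (-27, 5), (-27, 5), (-18, 5)]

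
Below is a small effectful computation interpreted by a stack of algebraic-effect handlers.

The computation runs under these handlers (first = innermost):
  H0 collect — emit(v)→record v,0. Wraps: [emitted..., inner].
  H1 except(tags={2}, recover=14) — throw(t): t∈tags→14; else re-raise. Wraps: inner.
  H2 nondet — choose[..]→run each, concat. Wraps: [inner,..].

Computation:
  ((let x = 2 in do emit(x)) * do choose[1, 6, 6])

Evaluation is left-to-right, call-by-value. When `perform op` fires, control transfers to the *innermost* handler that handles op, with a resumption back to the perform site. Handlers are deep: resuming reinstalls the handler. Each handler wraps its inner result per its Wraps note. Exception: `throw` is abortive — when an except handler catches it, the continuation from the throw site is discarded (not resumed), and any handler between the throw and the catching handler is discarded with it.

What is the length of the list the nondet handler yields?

Step-by-step:
emit(2) @ H0 ⇒ out+=2
choose[1, 6, 6] @ H2
  branch[0] choose=1:
    H0 returns [2, 0]
    H1 returns [2, 0]
    H2 returns [[2, 0]]
  branch[1] choose=6:
    H0 returns [2, 0]
    H1 returns [2, 0]
    H2 returns [[2, 0]]
  branch[2] choose=6:
    H0 returns [2, 0]
    H1 returns [2, 0]
    H2 returns [[2, 0]]
= [[2, 0], [2, 0], [2, 0]]

Answer: 3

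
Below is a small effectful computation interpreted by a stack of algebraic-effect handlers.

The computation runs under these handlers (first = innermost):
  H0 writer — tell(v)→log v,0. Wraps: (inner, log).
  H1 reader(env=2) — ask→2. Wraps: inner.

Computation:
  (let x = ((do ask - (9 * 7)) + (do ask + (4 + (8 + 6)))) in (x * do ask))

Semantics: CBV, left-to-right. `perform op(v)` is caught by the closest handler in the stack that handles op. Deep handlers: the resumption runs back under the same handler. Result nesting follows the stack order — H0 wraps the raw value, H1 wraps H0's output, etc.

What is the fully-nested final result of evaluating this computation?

Answer: (-82, ())

Working:
ask @ H1 ⇒ 2
ask @ H1 ⇒ 2
ask @ H1 ⇒ 2
H0 returns (-82, ())
H1 returns (-82, ())
= (-82, ())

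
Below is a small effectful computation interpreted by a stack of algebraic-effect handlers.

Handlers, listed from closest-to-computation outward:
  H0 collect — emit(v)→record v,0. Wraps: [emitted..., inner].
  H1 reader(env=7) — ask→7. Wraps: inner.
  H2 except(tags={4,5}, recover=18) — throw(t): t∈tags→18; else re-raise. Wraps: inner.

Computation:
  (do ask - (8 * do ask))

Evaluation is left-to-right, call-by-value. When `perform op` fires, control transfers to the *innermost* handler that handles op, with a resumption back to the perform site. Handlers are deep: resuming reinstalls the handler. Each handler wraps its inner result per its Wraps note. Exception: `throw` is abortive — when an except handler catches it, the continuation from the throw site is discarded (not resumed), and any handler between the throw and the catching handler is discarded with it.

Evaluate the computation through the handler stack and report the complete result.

Working:
ask @ H1 ⇒ 7
ask @ H1 ⇒ 7
H0 returns [-49]
H1 returns [-49]
H2 returns [-49]
= [-49]

Answer: [-49]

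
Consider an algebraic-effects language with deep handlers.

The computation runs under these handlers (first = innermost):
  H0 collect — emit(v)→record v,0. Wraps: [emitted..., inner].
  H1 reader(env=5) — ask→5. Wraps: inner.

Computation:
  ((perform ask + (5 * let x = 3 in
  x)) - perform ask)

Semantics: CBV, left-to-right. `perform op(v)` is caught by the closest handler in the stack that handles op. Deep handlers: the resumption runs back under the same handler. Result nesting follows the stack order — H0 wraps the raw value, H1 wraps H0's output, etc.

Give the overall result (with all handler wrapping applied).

Step-by-step:
ask @ H1 ⇒ 5
ask @ H1 ⇒ 5
H0 returns [15]
H1 returns [15]
= [15]

Answer: [15]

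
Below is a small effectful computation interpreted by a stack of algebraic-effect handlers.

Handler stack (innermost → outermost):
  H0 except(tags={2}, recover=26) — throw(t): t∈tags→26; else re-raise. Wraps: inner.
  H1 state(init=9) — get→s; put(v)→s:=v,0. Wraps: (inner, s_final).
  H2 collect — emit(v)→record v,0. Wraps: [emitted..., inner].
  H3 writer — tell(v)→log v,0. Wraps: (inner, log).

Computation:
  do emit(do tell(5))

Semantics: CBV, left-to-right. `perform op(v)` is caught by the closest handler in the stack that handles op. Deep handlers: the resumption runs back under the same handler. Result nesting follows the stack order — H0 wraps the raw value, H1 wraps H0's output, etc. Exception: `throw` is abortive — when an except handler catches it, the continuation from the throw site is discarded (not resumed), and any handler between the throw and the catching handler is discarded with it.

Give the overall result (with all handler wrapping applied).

Evaluation trace:
tell(5) @ H3 ⇒ log+=5
emit(0) @ H2 ⇒ out+=0
H0 returns 0
H1 returns (0, 9)
H2 returns [0, (0, 9)]
H3 returns ([0, (0, 9)], (5))
= ([0, (0, 9)], (5))

Answer: ([0, (0, 9)], (5))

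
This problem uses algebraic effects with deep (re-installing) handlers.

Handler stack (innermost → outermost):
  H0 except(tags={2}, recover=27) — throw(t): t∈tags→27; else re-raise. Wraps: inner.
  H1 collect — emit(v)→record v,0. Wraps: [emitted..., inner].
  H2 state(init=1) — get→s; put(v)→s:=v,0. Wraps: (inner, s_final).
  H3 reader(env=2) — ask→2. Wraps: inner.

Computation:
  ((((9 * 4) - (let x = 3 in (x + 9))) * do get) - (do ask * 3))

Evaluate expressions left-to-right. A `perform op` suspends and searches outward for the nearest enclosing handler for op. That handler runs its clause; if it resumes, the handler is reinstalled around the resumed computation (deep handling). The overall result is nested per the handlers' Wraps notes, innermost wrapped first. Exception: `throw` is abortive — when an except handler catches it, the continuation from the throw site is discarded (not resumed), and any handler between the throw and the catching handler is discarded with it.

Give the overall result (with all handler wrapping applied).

Evaluation trace:
get @ H2 ⇒ 1
ask @ H3 ⇒ 2
H0 returns 18
H1 returns [18]
H2 returns ([18], 1)
H3 returns ([18], 1)
= ([18], 1)

Answer: ([18], 1)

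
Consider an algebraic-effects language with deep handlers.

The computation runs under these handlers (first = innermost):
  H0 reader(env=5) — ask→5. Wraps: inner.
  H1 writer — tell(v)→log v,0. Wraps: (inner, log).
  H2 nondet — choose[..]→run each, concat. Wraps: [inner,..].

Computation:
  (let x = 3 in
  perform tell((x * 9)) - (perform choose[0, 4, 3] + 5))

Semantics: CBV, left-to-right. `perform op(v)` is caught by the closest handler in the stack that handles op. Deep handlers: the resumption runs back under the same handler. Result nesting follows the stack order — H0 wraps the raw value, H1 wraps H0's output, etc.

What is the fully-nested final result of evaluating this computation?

Evaluation trace:
tell(27) @ H1 ⇒ log+=27
choose[0, 4, 3] @ H2
  branch[0] choose=0:
    H0 returns -5
    H1 returns (-5, (27))
    H2 returns [(-5, (27))]
  branch[1] choose=4:
    H0 returns -9
    H1 returns (-9, (27))
    H2 returns [(-9, (27))]
  branch[2] choose=3:
    H0 returns -8
    H1 returns (-8, (27))
    H2 returns [(-8, (27))]
= [(-5, (27)), (-9, (27)), (-8, (27))]

Answer: [(-5, (27)), (-9, (27)), (-8, (27))]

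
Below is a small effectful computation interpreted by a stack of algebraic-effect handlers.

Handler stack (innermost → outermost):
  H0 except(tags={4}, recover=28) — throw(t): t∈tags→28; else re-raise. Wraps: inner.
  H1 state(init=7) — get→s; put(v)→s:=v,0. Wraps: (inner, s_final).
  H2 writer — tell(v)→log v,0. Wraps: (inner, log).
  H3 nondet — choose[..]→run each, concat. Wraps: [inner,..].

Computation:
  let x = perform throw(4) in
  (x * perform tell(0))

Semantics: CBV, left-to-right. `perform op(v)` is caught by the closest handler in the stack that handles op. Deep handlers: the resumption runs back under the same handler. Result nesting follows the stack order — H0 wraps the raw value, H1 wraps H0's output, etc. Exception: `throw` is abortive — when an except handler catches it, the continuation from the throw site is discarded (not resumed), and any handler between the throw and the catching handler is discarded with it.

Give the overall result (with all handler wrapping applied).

Answer: [((28, 7), ())]

Step-by-step:
throw(4) @ H0 caught ⇒ 28
H1 returns (28, 7)
H2 returns ((28, 7), ())
H3 returns [((28, 7), ())]
= [((28, 7), ())]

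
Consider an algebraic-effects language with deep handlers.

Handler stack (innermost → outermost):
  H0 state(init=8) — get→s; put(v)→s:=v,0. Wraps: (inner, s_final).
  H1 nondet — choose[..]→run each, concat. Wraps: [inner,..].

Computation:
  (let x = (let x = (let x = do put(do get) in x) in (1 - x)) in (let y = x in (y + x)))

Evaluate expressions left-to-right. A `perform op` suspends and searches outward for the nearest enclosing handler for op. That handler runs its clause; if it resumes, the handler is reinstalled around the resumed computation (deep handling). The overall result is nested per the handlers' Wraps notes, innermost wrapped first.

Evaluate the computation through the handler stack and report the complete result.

Step-by-step:
get @ H0 ⇒ 8
put(8) @ H0 ⇒ s:=8
H0 returns (2, 8)
H1 returns [(2, 8)]
= [(2, 8)]

Answer: [(2, 8)]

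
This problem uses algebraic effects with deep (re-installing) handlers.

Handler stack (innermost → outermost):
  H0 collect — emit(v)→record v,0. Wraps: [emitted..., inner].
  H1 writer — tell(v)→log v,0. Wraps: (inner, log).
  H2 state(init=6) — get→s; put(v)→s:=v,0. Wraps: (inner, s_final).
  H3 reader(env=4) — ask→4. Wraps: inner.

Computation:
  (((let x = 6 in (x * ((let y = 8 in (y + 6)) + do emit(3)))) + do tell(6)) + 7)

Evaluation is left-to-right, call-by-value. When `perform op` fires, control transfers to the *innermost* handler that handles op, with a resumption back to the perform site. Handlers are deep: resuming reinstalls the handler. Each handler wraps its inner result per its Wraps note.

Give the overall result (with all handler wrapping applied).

Answer: (([3, 91], (6)), 6)

Step-by-step:
emit(3) @ H0 ⇒ out+=3
tell(6) @ H1 ⇒ log+=6
H0 returns [3, 91]
H1 returns ([3, 91], (6))
H2 returns (([3, 91], (6)), 6)
H3 returns (([3, 91], (6)), 6)
= (([3, 91], (6)), 6)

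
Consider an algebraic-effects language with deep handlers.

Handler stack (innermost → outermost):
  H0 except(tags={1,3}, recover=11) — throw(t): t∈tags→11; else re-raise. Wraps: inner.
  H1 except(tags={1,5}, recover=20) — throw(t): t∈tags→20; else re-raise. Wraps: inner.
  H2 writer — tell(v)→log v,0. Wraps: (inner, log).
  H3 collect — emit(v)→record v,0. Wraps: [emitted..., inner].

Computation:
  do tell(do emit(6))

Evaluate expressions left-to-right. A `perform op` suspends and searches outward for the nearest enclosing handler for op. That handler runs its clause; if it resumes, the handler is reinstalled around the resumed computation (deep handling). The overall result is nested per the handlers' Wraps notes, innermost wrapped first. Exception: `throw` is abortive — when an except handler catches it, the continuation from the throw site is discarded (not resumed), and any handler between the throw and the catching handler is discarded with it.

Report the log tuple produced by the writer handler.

Answer: (0)

Step-by-step:
emit(6) @ H3 ⇒ out+=6
tell(0) @ H2 ⇒ log+=0
H0 returns 0
H1 returns 0
H2 returns (0, (0))
H3 returns [6, (0, (0))]
= [6, (0, (0))]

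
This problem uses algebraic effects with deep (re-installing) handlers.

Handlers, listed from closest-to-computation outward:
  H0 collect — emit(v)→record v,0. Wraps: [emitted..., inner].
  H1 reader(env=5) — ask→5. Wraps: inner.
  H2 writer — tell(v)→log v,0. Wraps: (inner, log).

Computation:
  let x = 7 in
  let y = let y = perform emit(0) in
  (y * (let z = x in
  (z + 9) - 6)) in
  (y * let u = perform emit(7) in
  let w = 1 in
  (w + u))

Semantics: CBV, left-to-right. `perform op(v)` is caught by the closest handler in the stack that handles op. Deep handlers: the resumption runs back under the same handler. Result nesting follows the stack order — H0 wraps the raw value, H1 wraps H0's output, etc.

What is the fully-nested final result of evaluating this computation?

Working:
emit(0) @ H0 ⇒ out+=0
emit(7) @ H0 ⇒ out+=7
H0 returns [0, 7, 0]
H1 returns [0, 7, 0]
H2 returns ([0, 7, 0], ())
= ([0, 7, 0], ())

Answer: ([0, 7, 0], ())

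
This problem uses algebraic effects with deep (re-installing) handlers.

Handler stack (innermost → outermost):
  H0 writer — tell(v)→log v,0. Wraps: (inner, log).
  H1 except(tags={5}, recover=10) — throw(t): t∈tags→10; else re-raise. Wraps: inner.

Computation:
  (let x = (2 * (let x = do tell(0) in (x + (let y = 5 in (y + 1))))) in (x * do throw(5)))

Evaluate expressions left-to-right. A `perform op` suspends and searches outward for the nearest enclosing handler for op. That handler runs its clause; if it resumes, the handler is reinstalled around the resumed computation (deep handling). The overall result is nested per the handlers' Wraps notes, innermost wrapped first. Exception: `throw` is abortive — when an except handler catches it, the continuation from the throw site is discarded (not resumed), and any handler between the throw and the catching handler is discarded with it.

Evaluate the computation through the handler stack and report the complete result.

Step-by-step:
tell(0) @ H0 ⇒ log+=0
throw(5) @ H1 caught ⇒ 10
= 10

Answer: 10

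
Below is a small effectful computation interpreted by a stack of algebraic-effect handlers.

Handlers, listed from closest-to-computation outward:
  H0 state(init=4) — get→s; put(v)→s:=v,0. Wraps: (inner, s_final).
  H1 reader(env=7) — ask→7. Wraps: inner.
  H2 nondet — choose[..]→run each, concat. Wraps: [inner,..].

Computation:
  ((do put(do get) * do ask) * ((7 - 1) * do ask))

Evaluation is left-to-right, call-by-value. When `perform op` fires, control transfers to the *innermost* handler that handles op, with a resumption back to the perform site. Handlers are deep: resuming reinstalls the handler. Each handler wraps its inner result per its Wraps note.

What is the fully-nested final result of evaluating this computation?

Answer: [(0, 4)]

Step-by-step:
get @ H0 ⇒ 4
put(4) @ H0 ⇒ s:=4
ask @ H1 ⇒ 7
ask @ H1 ⇒ 7
H0 returns (0, 4)
H1 returns (0, 4)
H2 returns [(0, 4)]
= [(0, 4)]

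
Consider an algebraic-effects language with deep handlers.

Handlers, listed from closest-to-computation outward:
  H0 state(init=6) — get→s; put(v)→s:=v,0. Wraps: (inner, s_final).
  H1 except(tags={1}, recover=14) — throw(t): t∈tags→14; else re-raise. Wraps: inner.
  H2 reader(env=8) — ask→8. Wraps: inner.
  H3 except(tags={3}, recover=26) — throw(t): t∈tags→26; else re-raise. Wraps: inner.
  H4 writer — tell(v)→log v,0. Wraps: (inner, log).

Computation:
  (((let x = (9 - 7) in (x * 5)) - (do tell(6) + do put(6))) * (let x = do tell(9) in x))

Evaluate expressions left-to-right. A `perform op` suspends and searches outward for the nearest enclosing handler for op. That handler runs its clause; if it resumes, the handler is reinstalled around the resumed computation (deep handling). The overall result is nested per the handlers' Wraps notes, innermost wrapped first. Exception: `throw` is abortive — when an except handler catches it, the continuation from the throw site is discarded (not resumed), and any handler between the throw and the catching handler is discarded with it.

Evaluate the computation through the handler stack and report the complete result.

Evaluation trace:
tell(6) @ H4 ⇒ log+=6
put(6) @ H0 ⇒ s:=6
tell(9) @ H4 ⇒ log+=9
H0 returns (0, 6)
H1 returns (0, 6)
H2 returns (0, 6)
H3 returns (0, 6)
H4 returns ((0, 6), (6, 9))
= ((0, 6), (6, 9))

Answer: ((0, 6), (6, 9))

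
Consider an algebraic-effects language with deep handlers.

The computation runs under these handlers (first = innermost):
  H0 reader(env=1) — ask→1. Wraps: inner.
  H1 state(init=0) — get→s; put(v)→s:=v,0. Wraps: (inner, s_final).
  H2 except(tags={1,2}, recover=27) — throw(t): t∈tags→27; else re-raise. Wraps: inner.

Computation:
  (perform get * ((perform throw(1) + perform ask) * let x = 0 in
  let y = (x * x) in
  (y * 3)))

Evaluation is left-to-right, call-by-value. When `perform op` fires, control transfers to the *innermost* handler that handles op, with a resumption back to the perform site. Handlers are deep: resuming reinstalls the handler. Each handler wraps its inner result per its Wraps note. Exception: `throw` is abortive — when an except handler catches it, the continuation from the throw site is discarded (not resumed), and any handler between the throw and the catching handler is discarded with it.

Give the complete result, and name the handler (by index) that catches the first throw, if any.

Answer: 27 ; first throw caught by: H2

Working:
get @ H1 ⇒ 0
throw(1) @ H2 caught ⇒ 27
= 27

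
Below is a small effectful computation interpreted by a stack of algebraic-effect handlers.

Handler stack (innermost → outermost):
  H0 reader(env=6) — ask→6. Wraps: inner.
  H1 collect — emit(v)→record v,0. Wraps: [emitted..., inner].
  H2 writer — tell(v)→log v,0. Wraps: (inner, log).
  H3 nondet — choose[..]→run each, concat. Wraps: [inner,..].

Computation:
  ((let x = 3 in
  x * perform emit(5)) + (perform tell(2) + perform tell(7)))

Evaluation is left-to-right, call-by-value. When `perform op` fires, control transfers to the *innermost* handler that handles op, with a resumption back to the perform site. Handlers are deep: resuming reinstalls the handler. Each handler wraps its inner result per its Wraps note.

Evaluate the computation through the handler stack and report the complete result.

Answer: [([5, 0], (2, 7))]

Step-by-step:
emit(5) @ H1 ⇒ out+=5
tell(2) @ H2 ⇒ log+=2
tell(7) @ H2 ⇒ log+=7
H0 returns 0
H1 returns [5, 0]
H2 returns ([5, 0], (2, 7))
H3 returns [([5, 0], (2, 7))]
= [([5, 0], (2, 7))]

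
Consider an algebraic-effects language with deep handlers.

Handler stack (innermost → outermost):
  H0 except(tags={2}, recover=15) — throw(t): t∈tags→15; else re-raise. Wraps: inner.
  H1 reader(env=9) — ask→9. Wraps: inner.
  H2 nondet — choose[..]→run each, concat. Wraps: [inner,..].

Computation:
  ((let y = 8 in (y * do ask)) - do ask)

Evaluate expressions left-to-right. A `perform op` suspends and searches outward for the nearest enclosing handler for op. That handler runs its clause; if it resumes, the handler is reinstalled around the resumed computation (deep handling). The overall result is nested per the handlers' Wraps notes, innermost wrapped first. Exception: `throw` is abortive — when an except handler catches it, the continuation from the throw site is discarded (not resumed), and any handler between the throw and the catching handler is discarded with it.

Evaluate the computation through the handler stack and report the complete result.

Answer: [63]

Step-by-step:
ask @ H1 ⇒ 9
ask @ H1 ⇒ 9
H0 returns 63
H1 returns 63
H2 returns [63]
= [63]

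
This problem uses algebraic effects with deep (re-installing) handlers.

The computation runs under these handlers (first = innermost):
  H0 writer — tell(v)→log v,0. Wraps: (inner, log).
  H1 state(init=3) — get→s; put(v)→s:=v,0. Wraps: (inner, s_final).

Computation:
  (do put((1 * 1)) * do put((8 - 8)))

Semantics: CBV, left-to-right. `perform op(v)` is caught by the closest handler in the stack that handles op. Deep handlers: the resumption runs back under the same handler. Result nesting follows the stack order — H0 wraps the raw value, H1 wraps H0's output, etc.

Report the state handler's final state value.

Step-by-step:
put(1) @ H1 ⇒ s:=1
put(0) @ H1 ⇒ s:=0
H0 returns (0, ())
H1 returns ((0, ()), 0)
= ((0, ()), 0)

Answer: 0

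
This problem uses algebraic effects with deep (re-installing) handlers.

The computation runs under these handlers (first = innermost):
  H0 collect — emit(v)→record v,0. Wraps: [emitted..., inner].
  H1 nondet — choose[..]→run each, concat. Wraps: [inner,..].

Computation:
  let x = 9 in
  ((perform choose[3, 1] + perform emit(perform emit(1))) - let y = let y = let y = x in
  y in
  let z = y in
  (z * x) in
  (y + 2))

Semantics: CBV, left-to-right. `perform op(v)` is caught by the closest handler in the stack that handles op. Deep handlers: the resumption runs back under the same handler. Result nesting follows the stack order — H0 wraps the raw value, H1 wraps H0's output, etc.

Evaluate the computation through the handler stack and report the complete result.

Evaluation trace:
choose[3, 1] @ H1
  branch[0] choose=3:
    emit(1) @ H0 ⇒ out+=1
    emit(0) @ H0 ⇒ out+=0
    H0 returns [1, 0, -80]
    H1 returns [[1, 0, -80]]
  branch[1] choose=1:
    emit(1) @ H0 ⇒ out+=1
    emit(0) @ H0 ⇒ out+=0
    H0 returns [1, 0, -82]
    H1 returns [[1, 0, -82]]
= [[1, 0, -80], [1, 0, -82]]

Answer: [[1, 0, -80], [1, 0, -82]]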